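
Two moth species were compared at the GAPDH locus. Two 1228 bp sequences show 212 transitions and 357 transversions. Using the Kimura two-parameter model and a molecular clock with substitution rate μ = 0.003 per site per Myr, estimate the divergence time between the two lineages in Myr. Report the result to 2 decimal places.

120.50

P = 212/1228 ≈ 0.172638 and Q = 357/1228 ≈ 0.290717.
Under the Kimura two-parameter model, d = −½ ln(1 − 2P − Q) − ¼ ln(1 − 2Q).
1 − 2P − Q = 0.364007, giving −½ ln(0.364007) = 0.505291.
1 − 2Q = 0.418566, giving −¼ ln(0.418566) = 0.217730.
d = 0.505291 + 0.217730 = 0.723021.
Under a molecular clock d = 2μt, so t = d/(2μ) = 0.723021 / (2 × 0.003) = 120.50 Myr.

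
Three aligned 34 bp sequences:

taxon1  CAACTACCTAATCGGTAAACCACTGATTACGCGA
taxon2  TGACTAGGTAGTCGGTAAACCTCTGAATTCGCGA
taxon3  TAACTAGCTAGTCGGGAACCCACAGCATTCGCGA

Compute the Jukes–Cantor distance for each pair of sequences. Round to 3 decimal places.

taxon1–taxon2: 8/34 sites differ → p ≈ 0.235294, d = −0.75 ln(1 − 0.313725) = 0.282358 ≈ 0.282.
taxon1–taxon3: 9/34 sites differ → p ≈ 0.264706, d = −0.75 ln(1 − 0.352941) = 0.326488 ≈ 0.326.
taxon2–taxon3: 7/34 sites differ → p ≈ 0.205882, d = −0.75 ln(1 − 0.274509) = 0.240680 ≈ 0.241.

d(taxon1,taxon2) = 0.282, d(taxon1,taxon3) = 0.326, d(taxon2,taxon3) = 0.241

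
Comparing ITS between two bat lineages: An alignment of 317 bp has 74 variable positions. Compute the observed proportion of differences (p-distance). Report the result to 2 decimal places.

0.23

p = 74/317 = 0.233438… ≈ 0.23 (to 2 d.p.).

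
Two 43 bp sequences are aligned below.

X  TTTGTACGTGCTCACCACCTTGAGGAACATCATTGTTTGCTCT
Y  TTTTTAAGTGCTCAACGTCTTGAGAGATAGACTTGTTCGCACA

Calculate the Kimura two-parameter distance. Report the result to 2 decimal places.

0.43

Of 43 sites, 6 differences are transitions and 8 are transversions, so P = 6/43 ≈ 0.139535 and Q = 8/43 ≈ 0.186047.
Under the Kimura two-parameter model, d = −½ ln(1 − 2P − Q) − ¼ ln(1 − 2Q).
1 − 2P − Q = 0.534883, giving −½ ln(0.534883) = 0.312854.
1 − 2Q = 0.627906, giving −¼ ln(0.627906) = 0.116341.
d = 0.312854 + 0.116341 = 0.429195.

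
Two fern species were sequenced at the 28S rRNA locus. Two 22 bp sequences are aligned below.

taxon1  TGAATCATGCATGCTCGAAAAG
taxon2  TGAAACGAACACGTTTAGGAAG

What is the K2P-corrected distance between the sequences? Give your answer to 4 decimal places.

Of 22 sites, 8 differences are transitions and 2 are transversions, so P = 8/22 ≈ 0.363636 and Q = 2/22 ≈ 0.090909.
Under the Kimura two-parameter model, d = −½ ln(1 − 2P − Q) − ¼ ln(1 − 2Q).
1 − 2P − Q = 0.181819, giving −½ ln(0.181819) = 0.852372.
1 − 2Q = 0.818182, giving −¼ ln(0.818182) = 0.050168.
d = 0.852372 + 0.050168 = 0.902540.

0.9025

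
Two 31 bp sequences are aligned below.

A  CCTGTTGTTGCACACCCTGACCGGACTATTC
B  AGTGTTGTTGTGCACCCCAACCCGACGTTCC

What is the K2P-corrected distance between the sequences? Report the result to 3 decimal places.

Of 31 sites, 5 differences are transitions and 5 are transversions, so P = 5/31 ≈ 0.16129 and Q = 5/31 ≈ 0.16129.
Under the Kimura two-parameter model, d = −½ ln(1 − 2P − Q) − ¼ ln(1 − 2Q).
1 − 2P − Q = 0.51613, giving −½ ln(0.51613) = 0.330698.
1 − 2Q = 0.67742, giving −¼ ln(0.67742) = 0.097366.
d = 0.330698 + 0.097366 = 0.428064.

0.428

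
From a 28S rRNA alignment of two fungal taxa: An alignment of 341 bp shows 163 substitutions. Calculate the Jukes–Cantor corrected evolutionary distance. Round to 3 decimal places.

0.761

p = 163/341 ≈ 0.478006.
d = −(3/4) ln(1 − 4p/3) = −0.75 ln(1 − 0.637341) = −0.75 ln(0.362659)
  = −0.75 × (-1.014292) = 0.760719 substitutions/site.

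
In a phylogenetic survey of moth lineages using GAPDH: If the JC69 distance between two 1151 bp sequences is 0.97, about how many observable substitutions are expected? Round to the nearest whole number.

626

Invert JC69: p = (3/4)(1 − e^(−4d/3)) = 0.75 × (1 − e^(-1.293333)) = 0.75 × (1 − 0.274355) = 0.544234.
Expected differing sites = pL ≈ 0.544234 × 1151 = 626.413334 ≈ 626.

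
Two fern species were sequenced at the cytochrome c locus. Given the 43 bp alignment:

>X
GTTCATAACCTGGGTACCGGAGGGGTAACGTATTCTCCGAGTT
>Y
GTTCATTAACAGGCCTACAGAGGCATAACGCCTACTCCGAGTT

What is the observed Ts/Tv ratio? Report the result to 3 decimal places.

Transitions are A↔G and C↔T; transversions are all other mismatches.
Transitions: 4. Transversions: 9.
R = 4/9 = 0.444444… ≈ 0.444 (to 3 d.p.).

0.444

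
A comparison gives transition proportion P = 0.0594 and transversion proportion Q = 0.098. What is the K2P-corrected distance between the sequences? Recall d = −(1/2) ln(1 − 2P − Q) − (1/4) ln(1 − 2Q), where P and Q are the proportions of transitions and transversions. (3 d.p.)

0.177

Under the Kimura two-parameter model, d = −½ ln(1 − 2P − Q) − ¼ ln(1 − 2Q).
1 − 2P − Q = 0.7832, giving −½ ln(0.7832) = 0.122184.
1 − 2Q = 0.804, giving −¼ ln(0.804) = 0.054539.
d = 0.122184 + 0.054539 = 0.176723.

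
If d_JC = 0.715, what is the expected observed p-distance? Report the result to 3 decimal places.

0.461

p = (3/4)(1 − e^(−4d/3)) = 0.75 × (1 − e^(-0.953333)) = 0.75 × (1 − 0.385454) = 0.460910.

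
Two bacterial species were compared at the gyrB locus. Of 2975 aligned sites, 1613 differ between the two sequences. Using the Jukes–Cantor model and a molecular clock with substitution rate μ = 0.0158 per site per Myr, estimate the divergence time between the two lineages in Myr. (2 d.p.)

30.46

p = 1613/2975 ≈ 0.542185.
d = −(3/4) ln(1 − 4p/3) = −0.75 ln(1 − 0.722913) = −0.75 ln(0.277087)
  = −0.75 × (-1.283424) = 0.962568 substitutions/site.
Under a molecular clock d = 2μt, so t = d/(2μ) = 0.962568 / (2 × 0.0158) = 30.46 Myr.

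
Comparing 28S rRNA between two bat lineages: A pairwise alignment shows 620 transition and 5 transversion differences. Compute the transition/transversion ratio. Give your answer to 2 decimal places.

R = 620/5 = 124.00.

124.00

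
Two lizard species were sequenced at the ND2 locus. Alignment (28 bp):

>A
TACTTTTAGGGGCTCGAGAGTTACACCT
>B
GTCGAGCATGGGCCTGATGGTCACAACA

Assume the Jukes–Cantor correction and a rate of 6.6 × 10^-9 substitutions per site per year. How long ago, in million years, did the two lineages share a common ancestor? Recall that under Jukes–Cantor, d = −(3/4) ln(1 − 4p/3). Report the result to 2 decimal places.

62.42

The sequences differ at 14 of 28 sites, so p = 14/28 = 0.5.
d = −(3/4) ln(1 − 4p/3) = −0.75 ln(1 − 0.666667) = −0.75 ln(0.333333)
  = −0.75 × (-1.098613) = 0.823960 substitutions/site.
Under a molecular clock d = 2μt, so t = d/(2μ) = 0.823960 / (2 × 6.6 × 10^-9) = 62.42 million years.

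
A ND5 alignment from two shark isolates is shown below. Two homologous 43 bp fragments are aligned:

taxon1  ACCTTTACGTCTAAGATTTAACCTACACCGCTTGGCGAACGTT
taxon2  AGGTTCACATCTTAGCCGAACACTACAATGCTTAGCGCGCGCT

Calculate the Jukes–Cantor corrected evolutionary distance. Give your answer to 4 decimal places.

0.5617

The sequences differ at 17 of 43 sites, so p = 17/43 ≈ 0.395349.
d = −(3/4) ln(1 − 4p/3) = −0.75 ln(1 − 0.527132) = −0.75 ln(0.472868)
  = −0.75 × (-0.748939) = 0.561704 substitutions/site.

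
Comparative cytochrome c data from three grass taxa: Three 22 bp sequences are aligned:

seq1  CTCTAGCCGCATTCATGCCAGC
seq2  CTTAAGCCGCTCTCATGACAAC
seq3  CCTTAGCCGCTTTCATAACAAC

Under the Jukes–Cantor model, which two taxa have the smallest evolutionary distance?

seq2 and seq3

seq1–seq2: 6/22 differ, p = 0.273, d = 0.339.
seq1–seq3: 6/22 differ, p = 0.273, d = 0.339.
seq2–seq3: 4/22 differ, p = 0.182, d = 0.208.
The smallest distance is between seq2 and seq3.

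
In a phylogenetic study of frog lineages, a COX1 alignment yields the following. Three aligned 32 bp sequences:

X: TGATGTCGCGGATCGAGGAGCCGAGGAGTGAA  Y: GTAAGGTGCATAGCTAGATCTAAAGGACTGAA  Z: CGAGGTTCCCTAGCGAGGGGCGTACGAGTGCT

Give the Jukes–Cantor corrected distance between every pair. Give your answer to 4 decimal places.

X–Y: 16/32 sites differ → p = 0.5, d = −0.75 ln(1 − 0.666667) = 0.823960 ≈ 0.8240.
X–Z: 13/32 sites differ → p = 0.40625, d = −0.75 ln(1 − 0.541667) = 0.585119 ≈ 0.5851.
Y–Z: 17/32 sites differ → p = 0.53125, d = −0.75 ln(1 − 0.708333) = 0.924107 ≈ 0.9241.

d(X,Y) = 0.8240, d(X,Z) = 0.5851, d(Y,Z) = 0.9241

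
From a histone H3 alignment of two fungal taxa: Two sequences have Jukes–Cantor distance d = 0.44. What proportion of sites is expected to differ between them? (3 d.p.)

p = (3/4)(1 − e^(−4d/3)) = 0.75 × (1 − e^(-0.586667)) = 0.75 × (1 − 0.556178) = 0.332867.

0.333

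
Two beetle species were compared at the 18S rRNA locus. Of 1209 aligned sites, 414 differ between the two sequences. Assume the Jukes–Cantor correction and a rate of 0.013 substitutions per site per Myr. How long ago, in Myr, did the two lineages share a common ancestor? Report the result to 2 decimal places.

17.59

p = 414/1209 ≈ 0.342432.
d = −(3/4) ln(1 − 4p/3) = −0.75 ln(1 − 0.456576) = −0.75 ln(0.543424)
  = −0.75 × (-0.609865) = 0.457399 substitutions/site.
Under a molecular clock d = 2μt, so t = d/(2μ) = 0.457399 / (2 × 0.013) = 17.59 Myr.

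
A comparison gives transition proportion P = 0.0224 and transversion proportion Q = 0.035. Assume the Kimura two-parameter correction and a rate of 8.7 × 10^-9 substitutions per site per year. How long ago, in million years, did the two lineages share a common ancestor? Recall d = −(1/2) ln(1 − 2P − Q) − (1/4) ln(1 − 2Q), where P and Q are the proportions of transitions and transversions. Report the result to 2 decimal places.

Under the Kimura two-parameter model, d = −½ ln(1 − 2P − Q) − ¼ ln(1 − 2Q).
1 − 2P − Q = 0.9202, giving −½ ln(0.9202) = 0.041582.
1 − 2Q = 0.93, giving −¼ ln(0.93) = 0.018143.
d = 0.041582 + 0.018143 = 0.059725.
Under a molecular clock d = 2μt, so t = d/(2μ) = 0.059725 / (2 × 8.7 × 10^-9) = 3.43 million years.

3.43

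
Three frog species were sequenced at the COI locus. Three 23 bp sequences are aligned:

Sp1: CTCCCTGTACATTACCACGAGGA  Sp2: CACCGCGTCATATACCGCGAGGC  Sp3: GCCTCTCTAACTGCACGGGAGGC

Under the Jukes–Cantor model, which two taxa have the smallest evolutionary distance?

Sp1–Sp2: 9/23 differ, p = 0.391, d = 0.553.
Sp1–Sp3: 12/23 differ, p = 0.522, d = 0.892.
Sp2–Sp3: 13/23 differ, p = 0.565, d = 1.051.
The smallest distance is between Sp1 and Sp2.

Sp1 and Sp2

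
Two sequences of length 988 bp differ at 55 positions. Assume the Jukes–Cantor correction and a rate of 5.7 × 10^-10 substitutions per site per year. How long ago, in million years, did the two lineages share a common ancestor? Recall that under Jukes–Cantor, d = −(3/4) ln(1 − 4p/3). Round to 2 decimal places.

p = 55/988 ≈ 0.055668.
d = −(3/4) ln(1 − 4p/3) = −0.75 ln(1 − 0.074224) = −0.75 ln(0.925776)
  = −0.75 × (-0.077123) = 0.057842 substitutions/site.
Under a molecular clock d = 2μt, so t = d/(2μ) = 0.057842 / (2 × 5.7 × 10^-10) = 50.74 million years.

50.74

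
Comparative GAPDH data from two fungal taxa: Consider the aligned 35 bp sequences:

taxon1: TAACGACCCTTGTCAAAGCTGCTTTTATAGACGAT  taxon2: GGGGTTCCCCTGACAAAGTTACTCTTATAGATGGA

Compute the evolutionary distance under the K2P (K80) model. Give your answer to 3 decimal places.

0.600

Of 35 sites, 8 differences are transitions and 6 are transversions, so P = 8/35 ≈ 0.228571 and Q = 6/35 ≈ 0.171429.
Under the Kimura two-parameter model, d = −½ ln(1 − 2P − Q) − ¼ ln(1 − 2Q).
1 − 2P − Q = 0.371429, giving −½ ln(0.371429) = 0.495199.
1 − 2Q = 0.657142, giving −¼ ln(0.657142) = 0.104964.
d = 0.495199 + 0.104964 = 0.600163.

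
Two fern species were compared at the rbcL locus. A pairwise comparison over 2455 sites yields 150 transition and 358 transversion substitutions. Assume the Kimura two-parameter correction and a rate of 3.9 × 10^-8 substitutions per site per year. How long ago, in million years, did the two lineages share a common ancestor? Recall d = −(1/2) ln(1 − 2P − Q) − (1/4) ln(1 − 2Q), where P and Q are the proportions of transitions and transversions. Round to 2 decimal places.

P = 150/2455 ≈ 0.0611 and Q = 358/2455 ≈ 0.145825.
Under the Kimura two-parameter model, d = −½ ln(1 − 2P − Q) − ¼ ln(1 − 2Q).
1 − 2P − Q = 0.731975, giving −½ ln(0.731975) = 0.156004.
1 − 2Q = 0.70835, giving −¼ ln(0.70835) = 0.086204.
d = 0.156004 + 0.086204 = 0.242208.
Under a molecular clock d = 2μt, so t = d/(2μ) = 0.242208 / (2 × 3.9 × 10^-8) = 3.11 million years.

3.11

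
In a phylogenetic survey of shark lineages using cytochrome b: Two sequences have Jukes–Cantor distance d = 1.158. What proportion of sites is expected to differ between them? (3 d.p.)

0.590

p = (3/4)(1 − e^(−4d/3)) = 0.75 × (1 − e^(-1.544)) = 0.75 × (1 − 0.213525) = 0.589856.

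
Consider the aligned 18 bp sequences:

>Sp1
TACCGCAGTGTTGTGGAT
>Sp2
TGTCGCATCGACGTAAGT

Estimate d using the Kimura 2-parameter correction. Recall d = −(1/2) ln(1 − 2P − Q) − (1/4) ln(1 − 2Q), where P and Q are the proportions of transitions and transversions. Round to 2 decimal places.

Of 18 sites, 7 differences are transitions and 2 are transversions, so P = 7/18 ≈ 0.388889 and Q = 2/18 ≈ 0.111111.
Under the Kimura two-parameter model, d = −½ ln(1 − 2P − Q) − ¼ ln(1 − 2Q).
1 − 2P − Q = 0.111111, giving −½ ln(0.111111) = 1.098613.
1 − 2Q = 0.777778, giving −¼ ln(0.777778) = 0.062829.
d = 1.098613 + 0.062829 = 1.161442.

1.16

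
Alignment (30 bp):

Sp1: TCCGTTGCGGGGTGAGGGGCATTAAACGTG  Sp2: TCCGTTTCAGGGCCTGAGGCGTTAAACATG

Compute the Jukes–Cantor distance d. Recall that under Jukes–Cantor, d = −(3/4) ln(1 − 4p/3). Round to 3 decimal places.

0.330

The sequences differ at 8 of 30 sites (7, 9, 13, 14, 15, 17, 21, 28), so p = 8/30 ≈ 0.266667.
d = −(3/4) ln(1 − 4p/3) = −0.75 ln(1 − 0.355556) = −0.75 ln(0.644444)
  = −0.75 × (-0.439367) = 0.329525 substitutions/site.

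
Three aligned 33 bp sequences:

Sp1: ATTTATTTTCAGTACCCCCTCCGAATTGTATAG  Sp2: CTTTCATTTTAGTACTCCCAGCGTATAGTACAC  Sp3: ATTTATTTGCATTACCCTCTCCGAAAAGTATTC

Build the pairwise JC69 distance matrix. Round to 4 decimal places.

Sp1–Sp2: 11/33 sites differ → p ≈ 0.333333, d = −0.75 ln(1 − 0.444444) = 0.440839 ≈ 0.4408.
Sp1–Sp3: 7/33 sites differ → p ≈ 0.212121, d = −0.75 ln(1 − 0.282828) = 0.249330 ≈ 0.2493.
Sp2–Sp3: 14/33 sites differ → p ≈ 0.424242, d = −0.75 ln(1 − 0.565656) = 0.625439 ≈ 0.6254.

d(Sp1,Sp2) = 0.4408, d(Sp1,Sp3) = 0.2493, d(Sp2,Sp3) = 0.6254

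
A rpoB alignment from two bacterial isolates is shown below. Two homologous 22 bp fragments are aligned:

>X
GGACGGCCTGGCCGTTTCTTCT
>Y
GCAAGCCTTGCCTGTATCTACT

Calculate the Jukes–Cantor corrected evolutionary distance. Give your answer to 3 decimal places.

0.497

The sequences differ at 8 of 22 sites (2, 4, 6, 8, 11, 13, 16, 20), so p = 8/22 ≈ 0.363636.
d = −(3/4) ln(1 − 4p/3) = −0.75 ln(1 − 0.484848) = −0.75 ln(0.515152)
  = −0.75 × (-0.663293) = 0.497470 substitutions/site.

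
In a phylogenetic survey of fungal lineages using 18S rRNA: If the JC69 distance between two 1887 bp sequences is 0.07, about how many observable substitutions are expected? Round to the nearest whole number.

Invert JC69: p = (3/4)(1 − e^(−4d/3)) = 0.75 × (1 − e^(-0.093333)) = 0.75 × (1 − 0.910890) = 0.066833.
Expected differing sites = pL ≈ 0.066833 × 1887 = 126.113871 ≈ 126.

126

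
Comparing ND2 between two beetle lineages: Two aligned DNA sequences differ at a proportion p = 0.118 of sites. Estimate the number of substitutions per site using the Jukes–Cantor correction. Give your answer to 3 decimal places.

0.128

d = −(3/4) ln(1 − 4p/3) = −0.75 ln(1 − 0.157333) = −0.75 ln(0.842667)
  = −0.75 × (-0.171183) = 0.128387 substitutions/site.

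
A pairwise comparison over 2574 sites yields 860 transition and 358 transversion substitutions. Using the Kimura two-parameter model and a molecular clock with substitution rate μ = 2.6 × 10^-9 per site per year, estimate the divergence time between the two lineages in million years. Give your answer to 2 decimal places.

174.00

P = 860/2574 ≈ 0.33411 and Q = 358/2574 ≈ 0.139083.
Under the Kimura two-parameter model, d = −½ ln(1 − 2P − Q) − ¼ ln(1 − 2Q).
1 − 2P − Q = 0.192697, giving −½ ln(0.192697) = 0.823318.
1 − 2Q = 0.721834, giving −¼ ln(0.721834) = 0.081490.
d = 0.823318 + 0.081490 = 0.904808.
Under a molecular clock d = 2μt, so t = d/(2μ) = 0.904808 / (2 × 2.6 × 10^-9) = 174.00 million years.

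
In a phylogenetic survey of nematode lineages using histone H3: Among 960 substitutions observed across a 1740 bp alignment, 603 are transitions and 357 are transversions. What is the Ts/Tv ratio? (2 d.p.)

1.69

R = 603/357 = 1.689075… ≈ 1.69 (to 2 d.p.).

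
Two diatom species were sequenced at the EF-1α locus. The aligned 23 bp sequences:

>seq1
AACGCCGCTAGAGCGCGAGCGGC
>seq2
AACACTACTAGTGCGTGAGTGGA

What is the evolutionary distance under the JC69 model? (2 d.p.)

The sequences differ at 7 of 23 sites (4, 6, 7, 12, 16, 20, 23), so p = 7/23 ≈ 0.304348.
d = −(3/4) ln(1 − 4p/3) = −0.75 ln(1 − 0.405797) = −0.75 ln(0.594203)
  = −0.75 × (-0.520534) = 0.390401 substitutions/site.

0.39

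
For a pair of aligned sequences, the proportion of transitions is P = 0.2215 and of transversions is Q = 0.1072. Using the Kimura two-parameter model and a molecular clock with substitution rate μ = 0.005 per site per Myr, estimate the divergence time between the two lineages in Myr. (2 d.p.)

Under the Kimura two-parameter model, d = −½ ln(1 − 2P − Q) − ¼ ln(1 − 2Q).
1 − 2P − Q = 0.4498, giving −½ ln(0.4498) = 0.399476.
1 − 2Q = 0.7856, giving −¼ ln(0.7856) = 0.060327.
d = 0.399476 + 0.060327 = 0.459803.
Under a molecular clock d = 2μt, so t = d/(2μ) = 0.459803 / (2 × 0.005) = 45.98 Myr.

45.98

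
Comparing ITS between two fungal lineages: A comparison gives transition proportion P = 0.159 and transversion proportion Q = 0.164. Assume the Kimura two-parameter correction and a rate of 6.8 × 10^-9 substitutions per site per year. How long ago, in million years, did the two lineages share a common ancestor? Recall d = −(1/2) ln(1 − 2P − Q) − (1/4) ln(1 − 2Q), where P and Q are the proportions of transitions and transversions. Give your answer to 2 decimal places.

31.49

Under the Kimura two-parameter model, d = −½ ln(1 − 2P − Q) − ¼ ln(1 − 2Q).
1 − 2P − Q = 0.518, giving −½ ln(0.518) = 0.328890.
1 − 2Q = 0.672, giving −¼ ln(0.672) = 0.099374.
d = 0.328890 + 0.099374 = 0.428264.
Under a molecular clock d = 2μt, so t = d/(2μ) = 0.428264 / (2 × 6.8 × 10^-9) = 31.49 million years.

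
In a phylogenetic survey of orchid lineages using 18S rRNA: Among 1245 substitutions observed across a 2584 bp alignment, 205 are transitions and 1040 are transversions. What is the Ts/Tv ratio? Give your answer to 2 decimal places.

R = 205/1040 = 0.197115… ≈ 0.20 (to 2 d.p.).

0.20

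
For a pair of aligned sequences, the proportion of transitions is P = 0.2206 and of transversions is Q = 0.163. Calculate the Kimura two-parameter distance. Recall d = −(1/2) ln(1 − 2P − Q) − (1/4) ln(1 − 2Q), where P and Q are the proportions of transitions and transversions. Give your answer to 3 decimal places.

0.562

Under the Kimura two-parameter model, d = −½ ln(1 − 2P − Q) − ¼ ln(1 − 2Q).
1 − 2P − Q = 0.3958, giving −½ ln(0.3958) = 0.463423.
1 − 2Q = 0.674, giving −¼ ln(0.674) = 0.098631.
d = 0.463423 + 0.098631 = 0.562054.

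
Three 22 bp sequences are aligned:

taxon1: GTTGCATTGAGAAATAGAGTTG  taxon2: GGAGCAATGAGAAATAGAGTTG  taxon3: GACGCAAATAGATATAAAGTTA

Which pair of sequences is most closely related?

taxon1–taxon2: 3/22 differ, p = 0.136, d = 0.151.
taxon1–taxon3: 8/22 differ, p = 0.364, d = 0.497.
taxon2–taxon3: 7/22 differ, p = 0.318, d = 0.414.
The smallest distance is between taxon1 and taxon2.

taxon1 and taxon2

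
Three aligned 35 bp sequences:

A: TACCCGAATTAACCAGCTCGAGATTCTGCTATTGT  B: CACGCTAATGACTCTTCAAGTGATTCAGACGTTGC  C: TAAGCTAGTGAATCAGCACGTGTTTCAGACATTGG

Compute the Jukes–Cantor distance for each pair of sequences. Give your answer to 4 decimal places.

d(A,B) = 0.7053, d(A,C) = 0.5128, d(B,C) = 0.3597

A–B: 16/35 sites differ → p ≈ 0.457143, d = −0.75 ln(1 − 0.609524) = 0.705292 ≈ 0.7053.
A–C: 13/35 sites differ → p ≈ 0.371429, d = −0.75 ln(1 − 0.495239) = 0.512753 ≈ 0.5128.
B–C: 10/35 sites differ → p ≈ 0.285714, d = −0.75 ln(1 − 0.380952) = 0.359679 ≈ 0.3597.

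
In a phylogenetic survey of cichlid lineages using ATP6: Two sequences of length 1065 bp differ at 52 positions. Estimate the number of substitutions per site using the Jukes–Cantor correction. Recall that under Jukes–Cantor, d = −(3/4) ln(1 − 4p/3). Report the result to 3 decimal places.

0.050

p = 52/1065 ≈ 0.048826.
d = −(3/4) ln(1 − 4p/3) = −0.75 ln(1 − 0.065101) = −0.75 ln(0.934899)
  = −0.75 × (-0.067317) = 0.050488 substitutions/site.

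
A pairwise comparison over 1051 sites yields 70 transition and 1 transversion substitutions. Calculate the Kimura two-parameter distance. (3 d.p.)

0.073

P = 70/1051 ≈ 0.066603 and Q = 1/1051 ≈ 0.000951.
Under the Kimura two-parameter model, d = −½ ln(1 − 2P − Q) − ¼ ln(1 − 2Q).
1 − 2P − Q = 0.865843, giving −½ ln(0.865843) = 0.072026.
1 − 2Q = 0.998098, giving −¼ ln(0.998098) = 0.000476.
d = 0.072026 + 0.000476 = 0.072502.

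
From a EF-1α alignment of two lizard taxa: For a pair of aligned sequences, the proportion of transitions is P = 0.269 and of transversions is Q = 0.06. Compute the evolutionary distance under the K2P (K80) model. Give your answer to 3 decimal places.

0.488

Under the Kimura two-parameter model, d = −½ ln(1 − 2P − Q) − ¼ ln(1 − 2Q).
1 − 2P − Q = 0.402, giving −½ ln(0.402) = 0.455652.
1 − 2Q = 0.88, giving −¼ ln(0.88) = 0.031958.
d = 0.455652 + 0.031958 = 0.487610.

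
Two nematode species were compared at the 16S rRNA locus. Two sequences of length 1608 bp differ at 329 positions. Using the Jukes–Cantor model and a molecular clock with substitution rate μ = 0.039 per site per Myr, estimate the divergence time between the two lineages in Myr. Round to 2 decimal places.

p = 329/1608 ≈ 0.204602.
d = −(3/4) ln(1 − 4p/3) = −0.75 ln(1 − 0.272803) = −0.75 ln(0.727197)
  = −0.75 × (-0.318558) = 0.238919 substitutions/site.
Under a molecular clock d = 2μt, so t = d/(2μ) = 0.238919 / (2 × 0.039) = 3.06 Myr.

3.06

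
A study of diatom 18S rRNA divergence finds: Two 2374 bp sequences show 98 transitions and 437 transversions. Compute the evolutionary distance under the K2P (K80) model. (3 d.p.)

P = 98/2374 ≈ 0.041281 and Q = 437/2374 ≈ 0.184078.
Under the Kimura two-parameter model, d = −½ ln(1 − 2P − Q) − ¼ ln(1 − 2Q).
1 − 2P − Q = 0.73336, giving −½ ln(0.73336) = 0.155059.
1 − 2Q = 0.631844, giving −¼ ln(0.631844) = 0.114778.
d = 0.155059 + 0.114778 = 0.269837.

0.270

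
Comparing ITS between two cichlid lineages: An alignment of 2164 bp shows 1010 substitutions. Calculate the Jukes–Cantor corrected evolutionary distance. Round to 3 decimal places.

0.730

p = 1010/2164 ≈ 0.466728.
d = −(3/4) ln(1 − 4p/3) = −0.75 ln(1 − 0.622304) = −0.75 ln(0.377696)
  = −0.75 × (-0.973666) = 0.730250 substitutions/site.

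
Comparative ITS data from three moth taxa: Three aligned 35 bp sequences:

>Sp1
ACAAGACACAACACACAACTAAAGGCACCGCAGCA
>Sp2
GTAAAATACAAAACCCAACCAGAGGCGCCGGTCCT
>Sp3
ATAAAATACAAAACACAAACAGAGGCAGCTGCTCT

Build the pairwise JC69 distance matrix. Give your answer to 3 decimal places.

Sp1–Sp2: 13/35 sites differ → p ≈ 0.371429, d = −0.75 ln(1 − 0.495239) = 0.512753 ≈ 0.513.
Sp1–Sp3: 13/35 sites differ → p ≈ 0.371429, d = −0.75 ln(1 − 0.495239) = 0.512753 ≈ 0.513.
Sp2–Sp3: 8/35 sites differ → p ≈ 0.228571, d = −0.75 ln(1 − 0.304761) = 0.272625 ≈ 0.273.

d(Sp1,Sp2) = 0.513, d(Sp1,Sp3) = 0.513, d(Sp2,Sp3) = 0.273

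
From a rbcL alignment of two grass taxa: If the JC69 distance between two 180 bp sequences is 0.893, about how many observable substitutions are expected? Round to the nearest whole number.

Invert JC69: p = (3/4)(1 − e^(−4d/3)) = 0.75 × (1 − e^(-1.190667)) = 0.75 × (1 − 0.304018) = 0.521987.
Expected differing sites = pL ≈ 0.521987 × 180 = 93.95766 ≈ 94.

94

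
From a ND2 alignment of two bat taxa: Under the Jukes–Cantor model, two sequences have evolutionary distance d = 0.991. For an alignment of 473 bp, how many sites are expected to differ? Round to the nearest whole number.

260

Invert JC69: p = (3/4)(1 − e^(−4d/3)) = 0.75 × (1 − e^(-1.321333)) = 0.75 × (1 − 0.266779) = 0.549916.
Expected differing sites = pL ≈ 0.549916 × 473 = 260.110268 ≈ 260.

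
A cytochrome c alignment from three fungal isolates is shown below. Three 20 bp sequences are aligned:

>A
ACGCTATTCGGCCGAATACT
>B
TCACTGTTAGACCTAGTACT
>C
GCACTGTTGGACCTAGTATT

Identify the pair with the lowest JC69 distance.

A–B: 7/20 differ, p = 0.350, d = 0.471.
A–C: 8/20 differ, p = 0.400, d = 0.572.
B–C: 3/20 differ, p = 0.150, d = 0.167.
The smallest distance is between B and C.

B and C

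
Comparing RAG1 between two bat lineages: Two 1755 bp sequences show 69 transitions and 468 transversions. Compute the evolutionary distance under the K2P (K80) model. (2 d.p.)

P = 69/1755 ≈ 0.039316 and Q = 468/1755 ≈ 0.266667.
Under the Kimura two-parameter model, d = −½ ln(1 − 2P − Q) − ¼ ln(1 − 2Q).
1 − 2P − Q = 0.654701, giving −½ ln(0.654701) = 0.211788.
1 − 2Q = 0.466666, giving −¼ ln(0.466666) = 0.190535.
d = 0.211788 + 0.190535 = 0.402323.

0.40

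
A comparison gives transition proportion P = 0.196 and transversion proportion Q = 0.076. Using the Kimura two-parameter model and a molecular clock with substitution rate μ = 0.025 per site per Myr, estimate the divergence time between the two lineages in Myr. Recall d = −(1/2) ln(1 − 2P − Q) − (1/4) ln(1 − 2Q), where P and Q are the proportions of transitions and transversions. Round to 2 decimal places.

7.14

Under the Kimura two-parameter model, d = −½ ln(1 − 2P − Q) − ¼ ln(1 − 2Q).
1 − 2P − Q = 0.532, giving −½ ln(0.532) = 0.315556.
1 − 2Q = 0.848, giving −¼ ln(0.848) = 0.041219.
d = 0.315556 + 0.041219 = 0.356775.
Under a molecular clock d = 2μt, so t = d/(2μ) = 0.356775 / (2 × 0.025) = 7.14 Myr.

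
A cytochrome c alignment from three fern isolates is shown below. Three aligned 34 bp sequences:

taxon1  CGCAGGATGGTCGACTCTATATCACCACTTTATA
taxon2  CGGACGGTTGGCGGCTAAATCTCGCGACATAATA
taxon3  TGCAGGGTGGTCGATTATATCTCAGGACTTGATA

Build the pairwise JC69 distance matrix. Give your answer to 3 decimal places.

d(taxon1,taxon2) = 0.535, d(taxon1,taxon3) = 0.282, d(taxon2,taxon3) = 0.477

taxon1–taxon2: 13/34 sites differ → p ≈ 0.382353, d = −0.75 ln(1 − 0.509804) = 0.534712 ≈ 0.535.
taxon1–taxon3: 8/34 sites differ → p ≈ 0.235294, d = −0.75 ln(1 − 0.313725) = 0.282358 ≈ 0.282.
taxon2–taxon3: 12/34 sites differ → p ≈ 0.352941, d = −0.75 ln(1 − 0.470588) = 0.476991 ≈ 0.477.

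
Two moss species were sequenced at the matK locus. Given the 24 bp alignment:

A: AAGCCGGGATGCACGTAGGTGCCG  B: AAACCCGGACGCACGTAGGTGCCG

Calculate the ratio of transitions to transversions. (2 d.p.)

Transitions are A↔G and C↔T; transversions are all other mismatches.
Transitions: 2. Transversions: 1.
R = 2/1 = 2.00.

2.00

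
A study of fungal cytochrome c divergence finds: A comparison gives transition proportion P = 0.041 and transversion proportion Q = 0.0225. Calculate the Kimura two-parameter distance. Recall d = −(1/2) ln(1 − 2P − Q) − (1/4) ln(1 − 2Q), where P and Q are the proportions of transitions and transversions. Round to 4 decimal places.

0.0667

Under the Kimura two-parameter model, d = −½ ln(1 − 2P − Q) − ¼ ln(1 − 2Q).
1 − 2P − Q = 0.8955, giving −½ ln(0.8955) = 0.055187.
1 − 2Q = 0.955, giving −¼ ln(0.955) = 0.011511.
d = 0.055187 + 0.011511 = 0.066698.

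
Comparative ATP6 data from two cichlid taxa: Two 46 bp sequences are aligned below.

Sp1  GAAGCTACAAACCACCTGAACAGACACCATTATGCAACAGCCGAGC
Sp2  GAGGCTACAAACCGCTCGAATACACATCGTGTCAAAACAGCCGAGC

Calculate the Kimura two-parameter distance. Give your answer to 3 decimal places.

Of 46 sites, 9 differences are transitions and 4 are transversions, so P = 9/46 ≈ 0.195652 and Q = 4/46 ≈ 0.086957.
Under the Kimura two-parameter model, d = −½ ln(1 − 2P − Q) − ¼ ln(1 − 2Q).
1 − 2P − Q = 0.521739, giving −½ ln(0.521739) = 0.325294.
1 − 2Q = 0.826086, giving −¼ ln(0.826086) = 0.047764.
d = 0.325294 + 0.047764 = 0.373058.

0.373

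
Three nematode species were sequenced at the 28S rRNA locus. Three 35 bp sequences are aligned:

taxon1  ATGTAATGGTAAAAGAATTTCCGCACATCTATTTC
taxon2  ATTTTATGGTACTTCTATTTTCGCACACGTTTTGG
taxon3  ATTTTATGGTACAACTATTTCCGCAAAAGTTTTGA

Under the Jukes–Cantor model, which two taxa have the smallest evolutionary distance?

taxon1–taxon2: 13/35 differ, p = 0.371, d = 0.513.
taxon1–taxon3: 11/35 differ, p = 0.314, d = 0.407.
taxon2–taxon3: 6/35 differ, p = 0.171, d = 0.195.
The smallest distance is between taxon2 and taxon3.

taxon2 and taxon3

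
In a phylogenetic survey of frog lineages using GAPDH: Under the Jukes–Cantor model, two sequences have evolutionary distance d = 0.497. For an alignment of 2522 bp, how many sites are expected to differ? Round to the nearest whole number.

916

Invert JC69: p = (3/4)(1 − e^(−4d/3)) = 0.75 × (1 − e^(-0.662667)) = 0.75 × (1 − 0.515475) = 0.363394.
Expected differing sites = pL ≈ 0.363394 × 2522 = 916.479668 ≈ 916.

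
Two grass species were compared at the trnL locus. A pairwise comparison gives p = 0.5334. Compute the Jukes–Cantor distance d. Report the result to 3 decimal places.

d = −(3/4) ln(1 − 4p/3) = −0.75 ln(1 − 0.7112) = −0.75 ln(0.2888)
  = −0.75 × (-1.242021) = 0.931516 substitutions/site.

0.932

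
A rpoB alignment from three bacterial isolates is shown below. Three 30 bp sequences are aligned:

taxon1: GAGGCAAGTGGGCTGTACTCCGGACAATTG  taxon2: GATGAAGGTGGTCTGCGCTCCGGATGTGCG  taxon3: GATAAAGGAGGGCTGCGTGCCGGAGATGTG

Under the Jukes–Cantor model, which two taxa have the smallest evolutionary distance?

taxon2 and taxon3

taxon1–taxon2: 11/30 differ, p = 0.367, d = 0.503.
taxon1–taxon3: 12/30 differ, p = 0.400, d = 0.572.
taxon2–taxon3: 8/30 differ, p = 0.267, d = 0.330.
The smallest distance is between taxon2 and taxon3.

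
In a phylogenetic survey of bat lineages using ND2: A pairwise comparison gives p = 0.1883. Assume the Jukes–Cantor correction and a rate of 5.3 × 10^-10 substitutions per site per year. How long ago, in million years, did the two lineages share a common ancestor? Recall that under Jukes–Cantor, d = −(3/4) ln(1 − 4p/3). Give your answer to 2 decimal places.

204.56

d = −(3/4) ln(1 − 4p/3) = −0.75 ln(1 − 0.251067) = −0.75 ln(0.748933)
  = −0.75 × (-0.289106) = 0.216830 substitutions/site.
Under a molecular clock d = 2μt, so t = d/(2μ) = 0.216830 / (2 × 5.3 × 10^-10) = 204.56 million years.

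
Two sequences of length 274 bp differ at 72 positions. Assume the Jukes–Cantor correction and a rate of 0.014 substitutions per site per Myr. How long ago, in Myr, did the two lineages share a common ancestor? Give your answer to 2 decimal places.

11.55

p = 72/274 ≈ 0.262774.
d = −(3/4) ln(1 − 4p/3) = −0.75 ln(1 − 0.350365) = −0.75 ln(0.649635)
  = −0.75 × (-0.431345) = 0.323509 substitutions/site.
Under a molecular clock d = 2μt, so t = d/(2μ) = 0.323509 / (2 × 0.014) = 11.55 Myr.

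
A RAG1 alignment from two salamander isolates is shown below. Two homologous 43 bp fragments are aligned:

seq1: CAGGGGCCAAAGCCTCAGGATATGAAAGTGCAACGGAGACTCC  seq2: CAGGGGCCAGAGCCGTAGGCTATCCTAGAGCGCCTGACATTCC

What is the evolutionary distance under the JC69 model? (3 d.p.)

0.387

The sequences differ at 13 of 43 sites, so p = 13/43 ≈ 0.302326.
d = −(3/4) ln(1 − 4p/3) = −0.75 ln(1 − 0.403101) = −0.75 ln(0.596899)
  = −0.75 × (-0.516007) = 0.387005 substitutions/site.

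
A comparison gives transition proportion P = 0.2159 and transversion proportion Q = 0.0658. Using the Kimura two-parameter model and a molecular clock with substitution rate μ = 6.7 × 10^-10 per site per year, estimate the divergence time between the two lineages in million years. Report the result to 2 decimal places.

283.18

Under the Kimura two-parameter model, d = −½ ln(1 − 2P − Q) − ¼ ln(1 − 2Q).
1 − 2P − Q = 0.5024, giving −½ ln(0.5024) = 0.344179.
1 − 2Q = 0.8684, giving −¼ ln(0.8684) = 0.035276.
d = 0.344179 + 0.035276 = 0.379455.
Under a molecular clock d = 2μt, so t = d/(2μ) = 0.379455 / (2 × 6.7 × 10^-10) = 283.18 million years.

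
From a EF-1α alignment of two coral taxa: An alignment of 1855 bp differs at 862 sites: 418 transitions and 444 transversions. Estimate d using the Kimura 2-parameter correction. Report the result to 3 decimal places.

0.748

P = 418/1855 ≈ 0.225337 and Q = 444/1855 ≈ 0.239353.
Under the Kimura two-parameter model, d = −½ ln(1 − 2P − Q) − ¼ ln(1 − 2Q).
1 − 2P − Q = 0.309973, giving −½ ln(0.309973) = 0.585635.
1 − 2Q = 0.521294, giving −¼ ln(0.521294) = 0.162860.
d = 0.585635 + 0.162860 = 0.748495.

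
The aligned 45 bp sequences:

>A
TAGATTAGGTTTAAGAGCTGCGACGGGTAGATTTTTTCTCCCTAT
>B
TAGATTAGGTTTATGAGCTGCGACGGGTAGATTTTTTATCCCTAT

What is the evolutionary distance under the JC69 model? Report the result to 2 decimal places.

The sequences differ at 2 of 45 sites (14, 38), so p = 2/45 ≈ 0.044444.
d = −(3/4) ln(1 − 4p/3) = −0.75 ln(1 − 0.059259) = −0.75 ln(0.940741)
  = −0.75 × (-0.061087) = 0.045815 substitutions/site.

0.05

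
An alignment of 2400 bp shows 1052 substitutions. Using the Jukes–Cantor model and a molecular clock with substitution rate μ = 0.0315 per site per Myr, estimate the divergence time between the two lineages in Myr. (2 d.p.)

p = 1052/2400 ≈ 0.438333.
d = −(3/4) ln(1 − 4p/3) = −0.75 ln(1 − 0.584444) = −0.75 ln(0.415556)
  = −0.75 × (-0.878138) = 0.658604 substitutions/site.
Under a molecular clock d = 2μt, so t = d/(2μ) = 0.658604 / (2 × 0.0315) = 10.45 Myr.

10.45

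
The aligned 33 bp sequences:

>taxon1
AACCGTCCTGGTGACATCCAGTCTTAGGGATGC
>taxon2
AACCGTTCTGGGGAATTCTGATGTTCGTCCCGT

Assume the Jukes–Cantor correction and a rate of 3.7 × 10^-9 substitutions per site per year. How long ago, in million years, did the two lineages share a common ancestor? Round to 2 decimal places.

The sequences differ at 14 of 33 sites, so p = 14/33 ≈ 0.424242.
d = −(3/4) ln(1 − 4p/3) = −0.75 ln(1 − 0.565656) = −0.75 ln(0.434344)
  = −0.75 × (-0.833918) = 0.625439 substitutions/site.
Under a molecular clock d = 2μt, so t = d/(2μ) = 0.625439 / (2 × 3.7 × 10^-9) = 84.52 million years.

84.52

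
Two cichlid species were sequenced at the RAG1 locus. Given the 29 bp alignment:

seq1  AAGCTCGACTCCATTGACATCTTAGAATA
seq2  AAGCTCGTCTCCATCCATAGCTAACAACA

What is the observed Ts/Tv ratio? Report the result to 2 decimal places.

Transitions are A↔G and C↔T; transversions are all other mismatches.
Transitions: 3. Transversions: 5.
R = 3/5 = 0.60.

0.60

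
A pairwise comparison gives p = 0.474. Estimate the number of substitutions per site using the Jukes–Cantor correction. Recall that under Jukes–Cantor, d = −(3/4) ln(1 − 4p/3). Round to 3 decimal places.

0.750

d = −(3/4) ln(1 − 4p/3) = −0.75 ln(1 − 0.632) = −0.75 ln(0.368)
  = −0.75 × (-0.999672) = 0.749754 substitutions/site.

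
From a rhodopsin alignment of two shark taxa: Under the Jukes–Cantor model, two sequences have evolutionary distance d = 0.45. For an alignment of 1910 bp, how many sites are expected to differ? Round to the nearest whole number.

Invert JC69: p = (3/4)(1 − e^(−4d/3)) = 0.75 × (1 − e^(-0.6)) = 0.75 × (1 − 0.548812) = 0.338391.
Expected differing sites = pL ≈ 0.338391 × 1910 = 646.32681 ≈ 646.

646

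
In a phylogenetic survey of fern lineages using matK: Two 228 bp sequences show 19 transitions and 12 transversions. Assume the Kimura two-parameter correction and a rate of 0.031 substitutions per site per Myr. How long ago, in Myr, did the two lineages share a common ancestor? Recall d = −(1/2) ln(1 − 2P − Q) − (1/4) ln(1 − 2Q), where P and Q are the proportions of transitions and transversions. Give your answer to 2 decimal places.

2.44

P = 19/228 ≈ 0.083333 and Q = 12/228 ≈ 0.052632.
Under the Kimura two-parameter model, d = −½ ln(1 − 2P − Q) − ¼ ln(1 − 2Q).
1 − 2P − Q = 0.780702, giving −½ ln(0.780702) = 0.123781.
1 − 2Q = 0.894736, giving −¼ ln(0.894736) = 0.027807.
d = 0.123781 + 0.027807 = 0.151588.
Under a molecular clock d = 2μt, so t = d/(2μ) = 0.151588 / (2 × 0.031) = 2.44 Myr.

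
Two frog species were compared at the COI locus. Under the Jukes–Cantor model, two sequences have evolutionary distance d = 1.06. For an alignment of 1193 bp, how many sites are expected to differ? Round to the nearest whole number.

677

Invert JC69: p = (3/4)(1 − e^(−4d/3)) = 0.75 × (1 − e^(-1.413333)) = 0.75 × (1 − 0.243331) = 0.567502.
Expected differing sites = pL ≈ 0.567502 × 1193 = 677.029886 ≈ 677.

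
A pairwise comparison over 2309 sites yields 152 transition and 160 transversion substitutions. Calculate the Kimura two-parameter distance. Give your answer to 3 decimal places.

P = 152/2309 ≈ 0.065829 and Q = 160/2309 ≈ 0.069294.
Under the Kimura two-parameter model, d = −½ ln(1 − 2P − Q) − ¼ ln(1 − 2Q).
1 − 2P − Q = 0.799048, giving −½ ln(0.799048) = 0.112167.
1 − 2Q = 0.861412, giving −¼ ln(0.861412) = 0.037296.
d = 0.112167 + 0.037296 = 0.149463.

0.149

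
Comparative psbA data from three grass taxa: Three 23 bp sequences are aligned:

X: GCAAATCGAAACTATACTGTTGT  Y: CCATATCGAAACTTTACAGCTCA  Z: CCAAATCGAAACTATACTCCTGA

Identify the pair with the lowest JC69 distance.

X–Y: 7/23 differ, p = 0.304, d = 0.390.
X–Z: 4/23 differ, p = 0.174, d = 0.198.
Y–Z: 5/23 differ, p = 0.217, d = 0.257.
The smallest distance is between X and Z.

X and Z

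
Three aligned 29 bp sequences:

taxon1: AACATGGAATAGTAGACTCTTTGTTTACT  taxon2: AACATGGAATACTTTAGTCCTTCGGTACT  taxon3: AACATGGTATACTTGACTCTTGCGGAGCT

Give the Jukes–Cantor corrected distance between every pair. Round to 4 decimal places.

d(taxon1,taxon2) = 0.3439, d(taxon1,taxon3) = 0.4006, d(taxon2,taxon3) = 0.2913

taxon1–taxon2: 8/29 sites differ → p ≈ 0.275862, d = −0.75 ln(1 − 0.367816) = 0.343931 ≈ 0.3439.
taxon1–taxon3: 9/29 sites differ → p ≈ 0.310345, d = −0.75 ln(1 − 0.413793) = 0.400562 ≈ 0.4006.
taxon2–taxon3: 7/29 sites differ → p ≈ 0.241379, d = −0.75 ln(1 − 0.321839) = 0.291278 ≈ 0.2913.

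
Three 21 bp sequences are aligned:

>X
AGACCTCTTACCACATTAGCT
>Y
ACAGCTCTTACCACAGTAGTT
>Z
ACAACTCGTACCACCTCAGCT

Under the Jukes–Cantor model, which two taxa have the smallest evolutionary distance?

X–Y: 4/21 differ, p = 0.190, d = 0.220.
X–Z: 5/21 differ, p = 0.238, d = 0.286.
Y–Z: 6/21 differ, p = 0.286, d = 0.360.
The smallest distance is between X and Y.

X and Y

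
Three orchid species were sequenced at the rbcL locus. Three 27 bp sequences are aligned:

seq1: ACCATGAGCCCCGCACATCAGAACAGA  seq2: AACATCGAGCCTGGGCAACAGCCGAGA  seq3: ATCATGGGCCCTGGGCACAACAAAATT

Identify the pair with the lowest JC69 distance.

seq1–seq2: 12/27 differ, p = 0.444, d = 0.673.
seq1–seq3: 11/27 differ, p = 0.407, d = 0.588.
seq2–seq3: 12/27 differ, p = 0.444, d = 0.673.
The smallest distance is between seq1 and seq3.

seq1 and seq3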